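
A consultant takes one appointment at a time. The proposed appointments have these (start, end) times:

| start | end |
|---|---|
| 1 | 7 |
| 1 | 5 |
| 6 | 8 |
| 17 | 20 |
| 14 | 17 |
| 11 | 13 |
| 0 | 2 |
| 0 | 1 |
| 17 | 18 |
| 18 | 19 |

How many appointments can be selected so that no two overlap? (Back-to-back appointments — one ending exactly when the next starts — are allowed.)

7

Greedy by earliest finish: after sorting by end time, pick each interval compatible with the last pick.
By end time: (0,1), (0,2), (1,5), (1,7), (6,8), (11,13), (14,17), (17,18), (18,19), (17,20).
Pick (0,1); next start ≥ 1 → (1,5); next start ≥ 5 → (6,8); next start ≥ 8 → (11,13); next start ≥ 13 → (14,17); next start ≥ 17 → (17,18); next start ≥ 18 → (18,19).
Selected 7 appointments.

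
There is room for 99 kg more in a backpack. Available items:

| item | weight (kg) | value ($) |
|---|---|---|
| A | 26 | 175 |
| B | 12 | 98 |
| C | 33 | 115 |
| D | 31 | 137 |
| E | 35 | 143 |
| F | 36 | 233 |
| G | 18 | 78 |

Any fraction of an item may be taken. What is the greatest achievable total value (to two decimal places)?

Sort by value per unit weight and fill in that order.
Order: B (98/12=8.17) > A (175/26=6.73) > F (233/36=6.47) > D (137/31=4.42) > G (78/18=4.33) > E (143/35=4.09) > C (115/33=3.48)
Fill: take B (12 @ 98) → take A (26 @ 175) → take F (36 @ 233) → take 25/31 of D → 110.48; 99/99 used.
Total value = 616.48

616.48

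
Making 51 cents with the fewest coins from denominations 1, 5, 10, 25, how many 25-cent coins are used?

2

Greedy: take as many of the largest coin as possible, then repeat with the remainder.
51 − 2×25→1 − 1×1→0
Count of 25: 2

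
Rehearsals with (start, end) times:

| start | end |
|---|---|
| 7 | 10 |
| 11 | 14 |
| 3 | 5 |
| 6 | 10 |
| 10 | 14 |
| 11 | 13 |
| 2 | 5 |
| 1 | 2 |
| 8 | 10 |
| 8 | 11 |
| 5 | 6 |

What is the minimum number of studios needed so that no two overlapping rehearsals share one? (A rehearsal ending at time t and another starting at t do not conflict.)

Events (time:±→running): 1:+→1 2:-→0 2:+→1 3:+→2 5:-→1 5:-→0 5:+→1 6:-→0 6:+→1 7:+→2 8:+→3 8:+→4 … peak 4.

4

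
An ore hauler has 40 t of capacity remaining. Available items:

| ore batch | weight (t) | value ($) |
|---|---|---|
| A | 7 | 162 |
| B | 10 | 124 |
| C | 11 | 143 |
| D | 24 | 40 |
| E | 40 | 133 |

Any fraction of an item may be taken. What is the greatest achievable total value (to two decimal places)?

468.90

Sort by value per unit weight and fill in that order.
Ratios (sorted): A 23.14, C 13.00, B 12.40, E 3.33, D 1.67
take A (7 @ 162); take C (11 @ 143); take B (10 @ 124); take 12/40 of E → 39.90. Capacity used 40/40.
Total value = 468.90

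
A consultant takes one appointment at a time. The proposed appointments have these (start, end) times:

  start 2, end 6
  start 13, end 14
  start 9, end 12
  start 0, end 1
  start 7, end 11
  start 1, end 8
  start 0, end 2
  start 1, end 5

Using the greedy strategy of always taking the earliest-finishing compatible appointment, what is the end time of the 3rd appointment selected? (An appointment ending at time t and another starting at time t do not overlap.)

11

Sort by end time and greedily take each interval whose start is ≥ the last chosen end.
By end time: (0,1), (0,2), (1,5), (2,6), (1,8), (7,11), (9,12), (13,14).
Pick (0,1); next start ≥ 1 → (1,5); next start ≥ 5 → (7,11); next start ≥ 11 → (13,14).
Selected: (0,1) (1,5) (7,11) (13,14)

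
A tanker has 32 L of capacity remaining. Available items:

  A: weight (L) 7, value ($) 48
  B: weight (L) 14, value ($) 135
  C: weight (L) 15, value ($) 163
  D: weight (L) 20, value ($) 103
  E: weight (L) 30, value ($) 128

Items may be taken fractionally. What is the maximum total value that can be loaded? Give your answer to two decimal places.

Greedy by value/weight ratio, highest first.
Ratios (sorted): C 10.87, B 9.64, A 6.86, D 5.15, E 4.27
take C (15 @ 163); take B (14 @ 135); take 3/7 of A → 20.57. Capacity used 32/32.
Total value = 318.57

318.57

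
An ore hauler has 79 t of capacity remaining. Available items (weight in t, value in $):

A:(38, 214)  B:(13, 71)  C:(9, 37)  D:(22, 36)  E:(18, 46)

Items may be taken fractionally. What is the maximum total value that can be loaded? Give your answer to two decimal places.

Ratios (sorted): A 5.63, B 5.46, C 4.11, E 2.56, D 1.64
take A (38 @ 214); take B (13 @ 71); take C (9 @ 37); take E (18 @ 46); take 1/22 of D → 1.64. Capacity used 79/79.
Total value = 369.64

369.64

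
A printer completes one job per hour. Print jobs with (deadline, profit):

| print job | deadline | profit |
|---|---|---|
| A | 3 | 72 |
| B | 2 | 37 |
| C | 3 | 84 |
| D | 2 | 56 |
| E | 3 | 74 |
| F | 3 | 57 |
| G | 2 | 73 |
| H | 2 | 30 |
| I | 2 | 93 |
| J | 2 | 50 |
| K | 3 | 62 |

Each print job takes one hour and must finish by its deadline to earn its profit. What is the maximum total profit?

Profit order: I=93 C=84 E=74 G=73 A=72 K=62 F=57 D=56 J=50 B=37 H=30
Assign: I→slot 2, C→slot 3, E→slot 1, G skipped, A skipped, K skipped, F skipped, D skipped, J skipped, B skipped, H skipped.
Slots: [1:E] [2:I] [3:C]
Profit = 74 + 93 + 84 = 251

251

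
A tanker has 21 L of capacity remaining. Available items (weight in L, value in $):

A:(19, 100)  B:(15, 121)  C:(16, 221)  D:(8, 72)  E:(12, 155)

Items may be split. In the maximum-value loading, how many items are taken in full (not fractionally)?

Greedy by value/weight ratio, highest first.
Order: C (221/16=13.81) > E (155/12=12.92) > D (72/8=9.00) > B (121/15=8.07) > A (100/19=5.26)
Fill: take C (16 @ 221) → take 5/12 of E → 64.58; 21/21 used.
1 item(s) taken whole; one partial (take 5/12 of E).

1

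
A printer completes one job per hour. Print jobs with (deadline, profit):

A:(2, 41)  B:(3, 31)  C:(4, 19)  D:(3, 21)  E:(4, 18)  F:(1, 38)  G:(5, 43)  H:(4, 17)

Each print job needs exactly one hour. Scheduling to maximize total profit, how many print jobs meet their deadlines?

5

Take jobs in profit order; each goes to the latest open slot no later than its deadline.
Profit order: G=43 A=41 F=38 B=31 D=21 C=19 E=18 H=17
Assign: G→slot 5, A→slot 2, F→slot 1, B→slot 3, D skipped, C→slot 4, E skipped, H skipped.
Slots: [1:F] [2:A] [3:B] [4:C] [5:G]
5 of 8 scheduled.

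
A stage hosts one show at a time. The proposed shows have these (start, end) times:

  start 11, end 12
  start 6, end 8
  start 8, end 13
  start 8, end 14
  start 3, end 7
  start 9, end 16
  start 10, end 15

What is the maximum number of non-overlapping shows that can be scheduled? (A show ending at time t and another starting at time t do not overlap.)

2

Sorted by end: (3,7)  (6,8)  (11,12)  (8,13)  (8,14)  (10,15)  (9,16)
take (3,7); take (11,12); skip (8,14); skip (10,15).
Selected 2 shows.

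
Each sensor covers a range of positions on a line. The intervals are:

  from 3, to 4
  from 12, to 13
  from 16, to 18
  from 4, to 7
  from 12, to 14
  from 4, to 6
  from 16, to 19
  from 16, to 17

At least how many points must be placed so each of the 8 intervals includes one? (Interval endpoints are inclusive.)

Process intervals by earliest right end; each time one isn't hit yet, stab at its right endpoint.
By right end: [3,4]  [4,6]  [4,7]  [12,13]  [12,14]  [16,17]  [16,18]  [16,19]
[3,4] uncovered → point at 4; [12,13] uncovered → point at 13; [16,17] uncovered → point at 17.
Points: 4, 13, 17 (3 total).

3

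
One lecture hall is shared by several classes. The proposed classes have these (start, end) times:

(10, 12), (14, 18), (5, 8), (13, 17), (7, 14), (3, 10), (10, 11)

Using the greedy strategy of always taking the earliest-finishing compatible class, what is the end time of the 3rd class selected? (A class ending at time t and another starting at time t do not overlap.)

Sort by end time and greedily take each interval whose start is ≥ the last chosen end.
Sorted by end: (5,8)  (3,10)  (10,11)  (10,12)  (7,14)  (13,17)  (14,18)
take (5,8); skip (3,10); take (10,11); take (13,17); skip (14,18).
Selected: (5,8) (10,11) (13,17)

17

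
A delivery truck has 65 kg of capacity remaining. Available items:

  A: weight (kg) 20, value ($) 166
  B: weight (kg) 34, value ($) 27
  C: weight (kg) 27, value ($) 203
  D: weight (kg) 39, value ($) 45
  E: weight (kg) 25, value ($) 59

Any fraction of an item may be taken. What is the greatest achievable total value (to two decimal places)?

411.48

Order: A (166/20=8.30) > C (203/27=7.52) > E (59/25=2.36) > D (45/39=1.15) > B (27/34=0.79)
Fill: take A (20 @ 166) → take C (27 @ 203) → take 18/25 of E → 42.48; 65/65 used.
Total value = 411.48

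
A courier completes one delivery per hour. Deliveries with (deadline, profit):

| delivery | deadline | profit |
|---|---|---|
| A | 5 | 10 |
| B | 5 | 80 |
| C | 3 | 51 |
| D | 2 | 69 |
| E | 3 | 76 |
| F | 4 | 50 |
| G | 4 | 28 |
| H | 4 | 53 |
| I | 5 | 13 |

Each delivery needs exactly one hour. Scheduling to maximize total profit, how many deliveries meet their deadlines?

5

Sort by profit descending; place each in the latest free slot ≤ its deadline.
Profit order: B=80 E=76 D=69 H=53 C=51 F=50 G=28 I=13 A=10
Assign: B→slot 5, E→slot 3, D→slot 2, H→slot 4, C→slot 1, F skipped, G skipped, I skipped, A skipped.
Slots: [1:C] [2:D] [3:E] [4:H] [5:B]
5 of 9 scheduled.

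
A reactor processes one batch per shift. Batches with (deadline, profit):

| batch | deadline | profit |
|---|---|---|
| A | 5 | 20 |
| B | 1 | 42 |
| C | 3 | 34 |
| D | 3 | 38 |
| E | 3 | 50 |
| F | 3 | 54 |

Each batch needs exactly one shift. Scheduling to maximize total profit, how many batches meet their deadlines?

4

By profit: F(d3,54), E(d3,50), B(d1,42), D(d3,38), C(d3,34), A(d5,20)
F→slot 3; E→slot 2; B→slot 1; D skipped; C skipped; A→slot 5.
4 of 6 scheduled.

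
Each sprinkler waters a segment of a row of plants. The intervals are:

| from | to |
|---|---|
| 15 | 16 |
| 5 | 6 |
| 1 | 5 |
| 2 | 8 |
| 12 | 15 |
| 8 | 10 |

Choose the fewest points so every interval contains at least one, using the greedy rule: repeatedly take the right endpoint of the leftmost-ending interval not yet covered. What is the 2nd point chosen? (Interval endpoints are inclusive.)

Sorted: [1,5] [5,6] [2,8] [8,10] [12,15] [15,16]
{[1,5],[5,6],[2,8]} hit by 5; {[8,10]} hit by 10; {[12,15],[15,16]} hit by 15.
Points: 5, 10, 15 (3 total).

10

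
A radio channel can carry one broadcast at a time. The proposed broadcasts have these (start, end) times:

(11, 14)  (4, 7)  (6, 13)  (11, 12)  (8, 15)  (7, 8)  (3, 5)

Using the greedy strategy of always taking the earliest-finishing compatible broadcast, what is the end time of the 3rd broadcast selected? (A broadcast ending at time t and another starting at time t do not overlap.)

Sorted by end: (3,5)  (4,7)  (7,8)  (11,12)  (6,13)  (11,14)  (8,15)
take (3,5); take (7,8); take (11,12).
Selected: (3,5) (7,8) (11,12)

12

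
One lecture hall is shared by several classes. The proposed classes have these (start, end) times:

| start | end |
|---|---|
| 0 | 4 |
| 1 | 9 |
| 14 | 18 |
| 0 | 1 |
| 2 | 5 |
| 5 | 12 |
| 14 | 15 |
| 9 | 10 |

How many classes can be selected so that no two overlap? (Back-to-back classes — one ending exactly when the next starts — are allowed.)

4

Order by finish time; keep every interval that doesn't clash with the previous kept one.
Sorted by end: (0,1)  (0,4)  (2,5)  (1,9)  (9,10)  (5,12)  (14,15)  (14,18)
take (0,1); take (2,5); take (9,10); skip (5,12); take (14,15); skip (14,18).
Selected 4 classes.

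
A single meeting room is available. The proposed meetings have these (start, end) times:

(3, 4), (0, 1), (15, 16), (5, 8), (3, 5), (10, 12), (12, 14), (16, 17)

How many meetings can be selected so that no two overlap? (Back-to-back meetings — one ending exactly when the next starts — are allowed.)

7

Greedy by earliest finish: after sorting by end time, pick each interval compatible with the last pick.
Sorted by end: (0,1)  (3,4)  (3,5)  (5,8)  (10,12)  (12,14)  (15,16)  (16,17)
take (0,1); take (3,4); skip (3,5); take (5,8); take (10,12); take (12,14); take (15,16); take (16,17).
Selected 7 meetings.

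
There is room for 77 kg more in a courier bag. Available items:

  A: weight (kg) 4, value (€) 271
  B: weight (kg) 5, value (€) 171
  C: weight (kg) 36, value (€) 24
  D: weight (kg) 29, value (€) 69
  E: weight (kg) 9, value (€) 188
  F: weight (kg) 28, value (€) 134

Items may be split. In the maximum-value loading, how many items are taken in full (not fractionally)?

Sort by value per unit weight and fill in that order.
Order: A (271/4=67.75) > B (171/5=34.20) > E (188/9=20.89) > F (134/28=4.79) > D (69/29=2.38) > C (24/36=0.67)
Fill: take A (4 @ 271) → take B (5 @ 171) → take E (9 @ 188) → take F (28 @ 134) → take D (29 @ 69) → take 2/36 of C → 1.33; 77/77 used.
5 item(s) taken whole; one partial (take 2/36 of C).

5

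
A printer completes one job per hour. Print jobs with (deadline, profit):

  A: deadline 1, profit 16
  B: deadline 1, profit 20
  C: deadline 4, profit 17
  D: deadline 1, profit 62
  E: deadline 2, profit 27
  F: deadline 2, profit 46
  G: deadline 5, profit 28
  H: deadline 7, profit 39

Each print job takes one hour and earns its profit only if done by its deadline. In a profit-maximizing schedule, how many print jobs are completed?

Sort by profit descending; place each in the latest free slot ≤ its deadline.
By profit: D(d1,62), F(d2,46), H(d7,39), G(d5,28), E(d2,27), B(d1,20), C(d4,17), A(d1,16)
D→slot 1; F→slot 2; H→slot 7; G→slot 5; E skipped; B skipped; C→slot 4; A skipped.
5 of 8 scheduled.

5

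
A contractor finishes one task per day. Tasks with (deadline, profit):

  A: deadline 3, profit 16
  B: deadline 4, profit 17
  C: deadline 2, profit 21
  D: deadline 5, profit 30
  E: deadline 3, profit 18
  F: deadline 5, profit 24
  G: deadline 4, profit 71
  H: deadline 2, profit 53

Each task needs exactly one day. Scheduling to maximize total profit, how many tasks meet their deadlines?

Sort by profit descending; place each in the latest free slot ≤ its deadline.
Profit order: G=71 H=53 D=30 F=24 C=21 E=18 B=17 A=16
Assign: G→slot 4, H→slot 2, D→slot 5, F→slot 3, C→slot 1, E skipped, B skipped, A skipped.
Slots: [1:C] [2:H] [3:F] [4:G] [5:D]
5 of 8 scheduled.

5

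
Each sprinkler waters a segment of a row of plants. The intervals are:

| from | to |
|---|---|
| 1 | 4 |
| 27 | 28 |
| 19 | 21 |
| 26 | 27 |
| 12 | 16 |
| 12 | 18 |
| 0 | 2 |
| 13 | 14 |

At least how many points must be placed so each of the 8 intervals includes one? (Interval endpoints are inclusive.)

Process intervals by earliest right end; each time one isn't hit yet, stab at its right endpoint.
By right end: [0,2]  [1,4]  [13,14]  [12,16]  [12,18]  [19,21]  [26,27]  [27,28]
[0,2] uncovered → point at 2; [13,14] uncovered → point at 14; [19,21] uncovered → point at 21; [26,27] uncovered → point at 27.
Points: 2, 14, 21, 27 (4 total).

4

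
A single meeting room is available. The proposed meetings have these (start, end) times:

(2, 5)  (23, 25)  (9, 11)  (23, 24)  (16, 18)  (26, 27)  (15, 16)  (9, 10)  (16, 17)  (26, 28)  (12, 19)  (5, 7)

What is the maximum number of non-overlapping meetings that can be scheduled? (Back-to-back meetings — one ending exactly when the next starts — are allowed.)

Order by finish time; keep every interval that doesn't clash with the previous kept one.
Sorted by end: (2,5)  (5,7)  (9,10)  (9,11)  (15,16)  (16,17)  (16,18)  (12,19)  (23,24)  (23,25)  (26,27)  (26,28)
take (2,5); take (5,7); take (9,10); take (15,16); take (16,17); skip (16,18); take (23,24); take (26,27); skip (26,28).
Selected 7 meetings.

7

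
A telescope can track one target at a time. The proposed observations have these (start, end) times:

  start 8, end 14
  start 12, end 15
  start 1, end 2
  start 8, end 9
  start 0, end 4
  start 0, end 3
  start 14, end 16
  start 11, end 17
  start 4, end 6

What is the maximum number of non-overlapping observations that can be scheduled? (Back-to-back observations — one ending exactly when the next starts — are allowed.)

4

Order by finish time; keep every interval that doesn't clash with the previous kept one.
Sorted by end: (1,2)  (0,3)  (0,4)  (4,6)  (8,9)  (8,14)  (12,15)  (14,16)  (11,17)
take (1,2); take (4,6); take (8,9); skip (8,14); take (12,15); skip (14,16); skip (11,17).
Selected 4 observations.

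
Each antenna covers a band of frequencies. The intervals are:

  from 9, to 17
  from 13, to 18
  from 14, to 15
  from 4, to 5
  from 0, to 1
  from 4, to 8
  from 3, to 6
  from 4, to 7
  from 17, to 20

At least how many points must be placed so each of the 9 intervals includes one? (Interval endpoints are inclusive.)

4

Sort by right endpoint; whenever an interval is uncovered, place a point at its right end.
Sorted: [0,1] [4,5] [3,6] [4,7] [4,8] [14,15] [9,17] [13,18] [17,20]
{[0,1]} hit by 1; {[4,5],[3,6],[4,7],[4,8]} hit by 5; {[14,15],[9,17],[13,18]} hit by 15; {[17,20]} hit by 20.
Points: 1, 5, 15, 20 (4 total).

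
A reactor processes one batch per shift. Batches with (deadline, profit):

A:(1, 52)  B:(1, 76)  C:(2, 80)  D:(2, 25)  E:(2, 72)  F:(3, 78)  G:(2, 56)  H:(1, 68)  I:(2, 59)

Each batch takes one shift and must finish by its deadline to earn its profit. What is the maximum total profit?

Sort by profit descending; place each in the latest free slot ≤ its deadline.
By profit: C(d2,80), F(d3,78), B(d1,76), E(d2,72), H(d1,68), I(d2,59), G(d2,56), A(d1,52), D(d2,25)
C→slot 2; F→slot 3; B→slot 1; E skipped; H skipped; I skipped; G skipped; A skipped; D skipped.
Profit = 76 + 80 + 78 = 234

234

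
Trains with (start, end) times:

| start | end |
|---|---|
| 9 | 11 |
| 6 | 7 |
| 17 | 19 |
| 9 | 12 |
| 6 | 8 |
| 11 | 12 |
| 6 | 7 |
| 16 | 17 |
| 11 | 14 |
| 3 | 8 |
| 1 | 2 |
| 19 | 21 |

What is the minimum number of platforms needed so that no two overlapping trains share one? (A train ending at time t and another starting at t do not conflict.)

The answer is the maximum number of intervals overlapping at any instant.
starts: [1, 3, 6, 6, 6, 9, 9, 11, 11, 16, 17, 19]
ends:   [2, 7, 7, 8, 8, 11, 12, 12, 14, 17, 19, 21]
s1→1 e2→0 s3→1 s6→2 s6→3 s6→4  — peak 4.

4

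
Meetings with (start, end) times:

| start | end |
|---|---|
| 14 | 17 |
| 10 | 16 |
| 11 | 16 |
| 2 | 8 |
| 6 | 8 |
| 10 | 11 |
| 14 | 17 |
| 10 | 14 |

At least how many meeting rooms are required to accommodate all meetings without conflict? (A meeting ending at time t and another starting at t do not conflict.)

4

starts: [2, 6, 10, 10, 10, 11, 14, 14]
ends:   [8, 8, 11, 14, 16, 16, 17, 17]
s2→1 s6→2 e8→1 e8→0 s10→1 s10→2 s10→3 e11→2 s11→3 e14→2 s14→3 s14→4  — peak 4.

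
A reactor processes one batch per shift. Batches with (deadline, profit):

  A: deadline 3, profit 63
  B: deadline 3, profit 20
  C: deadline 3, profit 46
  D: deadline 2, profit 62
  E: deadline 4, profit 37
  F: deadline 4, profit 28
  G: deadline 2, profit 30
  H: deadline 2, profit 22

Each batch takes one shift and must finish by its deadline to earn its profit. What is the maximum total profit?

208

Profit order: A=63 D=62 C=46 E=37 G=30 F=28 H=22 B=20
Assign: A→slot 3, D→slot 2, C→slot 1, E→slot 4, G skipped, F skipped, H skipped, B skipped.
Slots: [1:C] [2:D] [3:A] [4:E]
Profit = 46 + 62 + 63 + 37 = 208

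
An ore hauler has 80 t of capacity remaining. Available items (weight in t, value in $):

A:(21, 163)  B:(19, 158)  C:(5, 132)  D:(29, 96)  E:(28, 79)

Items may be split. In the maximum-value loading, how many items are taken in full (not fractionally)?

Ratios (sorted): C 26.40, B 8.32, A 7.76, D 3.31, E 2.82
take C (5 @ 132); take B (19 @ 158); take A (21 @ 163); take D (29 @ 96); take 6/28 of E → 16.93. Capacity used 80/80.
4 item(s) taken whole; one partial (take 6/28 of E).

4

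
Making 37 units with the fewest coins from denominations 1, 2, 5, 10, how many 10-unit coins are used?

Use the largest denomination that fits, subtract, and repeat.
37 − 3×10→7 − 1×5→2 − 1×2→0
Count of 10: 3

3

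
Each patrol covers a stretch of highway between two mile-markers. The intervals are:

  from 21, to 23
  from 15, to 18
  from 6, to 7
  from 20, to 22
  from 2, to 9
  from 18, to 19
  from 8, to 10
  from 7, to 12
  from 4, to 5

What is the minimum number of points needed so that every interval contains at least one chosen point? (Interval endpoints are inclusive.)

5

Sorted: [4,5] [6,7] [2,9] [8,10] [7,12] [15,18] [18,19] [20,22] [21,23]
{[4,5]} hit by 5; {[6,7],[2,9]} hit by 7; {[8,10],[7,12]} hit by 10; {[15,18],[18,19]} hit by 18; {[20,22],[21,23]} hit by 22.
Points: 5, 7, 10, 18, 22 (5 total).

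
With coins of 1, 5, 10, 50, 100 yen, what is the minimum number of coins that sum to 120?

3

120 = 1×100 + 2×10
Total coins = 1 + 2 = 3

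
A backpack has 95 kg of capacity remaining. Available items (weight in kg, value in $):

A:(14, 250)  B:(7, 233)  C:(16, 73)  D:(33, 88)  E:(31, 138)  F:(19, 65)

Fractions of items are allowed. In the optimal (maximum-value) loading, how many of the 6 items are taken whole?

Greedy by value/weight ratio, highest first.
Order: B (233/7=33.29) > A (250/14=17.86) > C (73/16=4.56) > E (138/31=4.45) > F (65/19=3.42) > D (88/33=2.67)
Fill: take B (7 @ 233) → take A (14 @ 250) → take C (16 @ 73) → take E (31 @ 138) → take F (19 @ 65) → take 8/33 of D → 21.33; 95/95 used.
5 item(s) taken whole; one partial (take 8/33 of D).

5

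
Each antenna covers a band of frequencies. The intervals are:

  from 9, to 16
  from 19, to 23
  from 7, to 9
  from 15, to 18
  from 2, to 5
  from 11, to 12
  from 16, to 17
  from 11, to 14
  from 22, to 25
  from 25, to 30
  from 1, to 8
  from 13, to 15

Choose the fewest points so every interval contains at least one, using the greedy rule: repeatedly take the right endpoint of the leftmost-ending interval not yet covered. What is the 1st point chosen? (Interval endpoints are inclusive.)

Process intervals by earliest right end; each time one isn't hit yet, stab at its right endpoint.
By right end: [2,5]  [1,8]  [7,9]  [11,12]  [11,14]  [13,15]  [9,16]  [16,17]  [15,18]  [19,23]  [22,25]  [25,30]
[2,5] uncovered → point at 5; [7,9] uncovered → point at 9; [11,12] uncovered → point at 12; [13,15] uncovered → point at 15; [16,17] uncovered → point at 17; [19,23] uncovered → point at 23; [25,30] uncovered → point at 30.
Points: 5, 9, 12, 15, 17, 23, 30 (7 total).

5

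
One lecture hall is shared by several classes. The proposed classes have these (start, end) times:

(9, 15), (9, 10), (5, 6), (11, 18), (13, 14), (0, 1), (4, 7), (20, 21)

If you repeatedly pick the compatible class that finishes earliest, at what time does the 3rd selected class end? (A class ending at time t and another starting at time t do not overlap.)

10

Sort by end time and greedily take each interval whose start is ≥ the last chosen end.
Sorted by end: (0,1)  (5,6)  (4,7)  (9,10)  (13,14)  (9,15)  (11,18)  (20,21)
take (0,1); take (5,6); take (9,10); take (13,14); take (20,21).
Selected: (0,1) (5,6) (9,10) (13,14) (20,21)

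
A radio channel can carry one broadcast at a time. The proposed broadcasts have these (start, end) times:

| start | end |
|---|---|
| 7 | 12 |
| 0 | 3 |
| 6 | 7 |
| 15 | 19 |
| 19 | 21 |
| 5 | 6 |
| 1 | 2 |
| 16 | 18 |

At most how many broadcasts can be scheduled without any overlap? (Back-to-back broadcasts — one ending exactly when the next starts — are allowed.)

Order by finish time; keep every interval that doesn't clash with the previous kept one.
Sorted by end: (1,2)  (0,3)  (5,6)  (6,7)  (7,12)  (16,18)  (15,19)  (19,21)
take (1,2); take (5,6); take (6,7); take (7,12); take (16,18); take (19,21).
Selected 6 broadcasts.

6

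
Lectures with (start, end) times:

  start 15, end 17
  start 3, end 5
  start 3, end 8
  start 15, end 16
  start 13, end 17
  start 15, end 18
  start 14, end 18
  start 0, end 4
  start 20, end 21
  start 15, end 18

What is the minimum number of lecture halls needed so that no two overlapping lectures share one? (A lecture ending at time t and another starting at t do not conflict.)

6

Events (time:±→running): 0:+→1 3:+→2 3:+→3 4:-→2 5:-→1 8:-→0 13:+→1 14:+→2 15:+→3 15:+→4 15:+→5 15:+→6 … peak 6.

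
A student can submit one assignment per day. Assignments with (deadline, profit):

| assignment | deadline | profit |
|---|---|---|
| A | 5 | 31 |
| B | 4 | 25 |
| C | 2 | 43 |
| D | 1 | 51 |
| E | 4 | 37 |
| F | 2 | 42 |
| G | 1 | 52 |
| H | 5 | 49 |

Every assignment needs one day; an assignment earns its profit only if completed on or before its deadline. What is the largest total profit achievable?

212

Profit order: G=52 D=51 H=49 C=43 F=42 E=37 A=31 B=25
Assign: G→slot 1, D skipped, H→slot 5, C→slot 2, F skipped, E→slot 4, A→slot 3, B skipped.
Slots: [1:G] [2:C] [3:A] [4:E] [5:H]
Profit = 52 + 43 + 31 + 37 + 49 = 212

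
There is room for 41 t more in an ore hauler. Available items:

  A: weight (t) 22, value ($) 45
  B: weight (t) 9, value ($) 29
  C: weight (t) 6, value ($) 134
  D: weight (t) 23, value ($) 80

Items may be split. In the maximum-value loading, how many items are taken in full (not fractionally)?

Ratios (sorted): C 22.33, D 3.48, B 3.22, A 2.05
take C (6 @ 134); take D (23 @ 80); take B (9 @ 29); take 3/22 of A → 6.14. Capacity used 41/41.
3 item(s) taken whole; one partial (take 3/22 of A).

3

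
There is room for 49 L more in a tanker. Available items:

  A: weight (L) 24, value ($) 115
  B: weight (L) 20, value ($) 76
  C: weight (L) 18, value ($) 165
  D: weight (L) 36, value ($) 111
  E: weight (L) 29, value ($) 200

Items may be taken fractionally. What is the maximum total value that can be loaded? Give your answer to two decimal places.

374.58

Sort by value per unit weight and fill in that order.
Ratios (sorted): C 9.17, E 6.90, A 4.79, B 3.80, D 3.08
take C (18 @ 165); take E (29 @ 200); take 2/24 of A → 9.58. Capacity used 49/49.
Total value = 374.58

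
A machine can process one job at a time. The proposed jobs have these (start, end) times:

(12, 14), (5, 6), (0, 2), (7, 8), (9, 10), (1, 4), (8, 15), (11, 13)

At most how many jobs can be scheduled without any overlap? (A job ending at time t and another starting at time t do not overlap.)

Order by finish time; keep every interval that doesn't clash with the previous kept one.
By end time: (0,2), (1,4), (5,6), (7,8), (9,10), (11,13), (12,14), (8,15).
Pick (0,2); next start ≥ 2 → (5,6); next start ≥ 6 → (7,8); next start ≥ 8 → (9,10); next start ≥ 10 → (11,13).
Selected 5 jobs.

5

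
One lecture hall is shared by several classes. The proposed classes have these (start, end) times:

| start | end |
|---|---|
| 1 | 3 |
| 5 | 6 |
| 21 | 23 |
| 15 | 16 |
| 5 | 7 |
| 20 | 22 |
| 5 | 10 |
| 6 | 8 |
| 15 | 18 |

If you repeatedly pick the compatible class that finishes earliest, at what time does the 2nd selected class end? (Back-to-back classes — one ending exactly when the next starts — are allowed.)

By end time: (1,3), (5,6), (5,7), (6,8), (5,10), (15,16), (15,18), (20,22), (21,23).
Pick (1,3); next start ≥ 3 → (5,6); next start ≥ 6 → (6,8); next start ≥ 8 → (15,16); next start ≥ 16 → (20,22).
Selected: (1,3) (5,6) (6,8) (15,16) (20,22)

6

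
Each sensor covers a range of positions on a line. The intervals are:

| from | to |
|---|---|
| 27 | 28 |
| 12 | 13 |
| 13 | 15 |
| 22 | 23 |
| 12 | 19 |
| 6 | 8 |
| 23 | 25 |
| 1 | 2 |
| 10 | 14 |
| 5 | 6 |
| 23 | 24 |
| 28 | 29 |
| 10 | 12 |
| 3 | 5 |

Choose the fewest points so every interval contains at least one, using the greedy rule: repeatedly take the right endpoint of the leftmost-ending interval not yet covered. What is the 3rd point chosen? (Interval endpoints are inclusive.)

Sort by right endpoint; whenever an interval is uncovered, place a point at its right end.
Sorted: [1,2] [3,5] [5,6] [6,8] [10,12] [12,13] [10,14] [13,15] [12,19] [22,23] [23,24] [23,25] [27,28] [28,29]
{[1,2]} hit by 2; {[3,5],[5,6]} hit by 5; {[6,8]} hit by 8; {[10,12],[12,13],[10,14]} hit by 12; {[13,15],[12,19]} hit by 15; {[22,23],[23,24],[23,25]} hit by 23; {[27,28],[28,29]} hit by 28.
Points: 2, 5, 8, 12, 15, 23, 28 (7 total).

8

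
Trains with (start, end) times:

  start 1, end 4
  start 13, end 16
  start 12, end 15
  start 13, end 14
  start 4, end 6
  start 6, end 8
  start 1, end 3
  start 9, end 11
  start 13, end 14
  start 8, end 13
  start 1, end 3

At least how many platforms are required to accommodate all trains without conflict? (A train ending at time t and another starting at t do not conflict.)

4

Count concurrent intervals with a sweep; the peak is the room count.
starts: [1, 1, 1, 4, 6, 8, 9, 12, 13, 13, 13]
ends:   [3, 3, 4, 6, 8, 11, 13, 14, 14, 15, 16]
s1→1 s1→2 s1→3 e3→2 e3→1 e4→0 s4→1 e6→0 s6→1 e8→0 s8→1 s9→2 e11→1 s12→2 e13→1 s13→2 s13→3 s13→4  — peak 4.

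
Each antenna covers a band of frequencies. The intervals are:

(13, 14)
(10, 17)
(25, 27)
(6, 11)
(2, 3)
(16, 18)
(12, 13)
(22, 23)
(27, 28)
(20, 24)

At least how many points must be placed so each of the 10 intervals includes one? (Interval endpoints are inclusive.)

By right end: [2,3]  [6,11]  [12,13]  [13,14]  [10,17]  [16,18]  [22,23]  [20,24]  [25,27]  [27,28]
[2,3] uncovered → point at 3; [6,11] uncovered → point at 11; [12,13] uncovered → point at 13; [16,18] uncovered → point at 18; [22,23] uncovered → point at 23; [25,27] uncovered → point at 27.
Points: 3, 11, 13, 18, 23, 27 (6 total).

6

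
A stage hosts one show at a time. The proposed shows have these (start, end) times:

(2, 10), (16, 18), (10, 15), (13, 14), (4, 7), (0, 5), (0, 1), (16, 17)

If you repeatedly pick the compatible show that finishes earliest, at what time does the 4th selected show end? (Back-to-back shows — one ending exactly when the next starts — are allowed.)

Sorted by end: (0,1)  (0,5)  (4,7)  (2,10)  (13,14)  (10,15)  (16,17)  (16,18)
take (0,1); take (4,7); take (13,14); skip (10,15); take (16,17).
Selected: (0,1) (4,7) (13,14) (16,17)

17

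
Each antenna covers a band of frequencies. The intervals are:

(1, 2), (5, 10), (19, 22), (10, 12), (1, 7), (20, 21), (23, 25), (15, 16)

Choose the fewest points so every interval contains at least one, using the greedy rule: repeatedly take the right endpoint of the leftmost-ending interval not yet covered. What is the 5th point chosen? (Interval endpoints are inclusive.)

Process intervals by earliest right end; each time one isn't hit yet, stab at its right endpoint.
By right end: [1,2]  [1,7]  [5,10]  [10,12]  [15,16]  [20,21]  [19,22]  [23,25]
[1,2] uncovered → point at 2; [5,10] uncovered → point at 10; [15,16] uncovered → point at 16; [20,21] uncovered → point at 21; [23,25] uncovered → point at 25.
Points: 2, 10, 16, 21, 25 (5 total).

25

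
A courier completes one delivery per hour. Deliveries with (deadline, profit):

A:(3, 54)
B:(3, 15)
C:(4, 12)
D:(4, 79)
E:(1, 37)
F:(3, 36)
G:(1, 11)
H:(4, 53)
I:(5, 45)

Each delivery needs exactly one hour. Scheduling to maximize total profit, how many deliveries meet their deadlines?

Take jobs in profit order; each goes to the latest open slot no later than its deadline.
By profit: D(d4,79), A(d3,54), H(d4,53), I(d5,45), E(d1,37), F(d3,36), B(d3,15), C(d4,12), G(d1,11)
D→slot 4; A→slot 3; H→slot 2; I→slot 5; E→slot 1; F skipped; B skipped; C skipped; G skipped.
5 of 9 scheduled.

5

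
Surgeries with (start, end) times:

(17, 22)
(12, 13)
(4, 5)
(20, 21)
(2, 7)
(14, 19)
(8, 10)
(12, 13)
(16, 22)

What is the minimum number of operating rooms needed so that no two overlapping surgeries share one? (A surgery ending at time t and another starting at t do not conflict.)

Count concurrent intervals with a sweep; the peak is the room count.
Events (time:±→running): 2:+→1 4:+→2 5:-→1 7:-→0 8:+→1 10:-→0 12:+→1 12:+→2 13:-→1 13:-→0 14:+→1 16:+→2 17:+→3 … peak 3.

3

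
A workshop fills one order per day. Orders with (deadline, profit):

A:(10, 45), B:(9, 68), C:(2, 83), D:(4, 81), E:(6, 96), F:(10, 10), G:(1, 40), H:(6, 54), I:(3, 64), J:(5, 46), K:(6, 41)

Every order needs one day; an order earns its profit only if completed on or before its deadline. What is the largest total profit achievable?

547

By profit: E(d6,96), C(d2,83), D(d4,81), B(d9,68), I(d3,64), H(d6,54), J(d5,46), A(d10,45), K(d6,41), G(d1,40), F(d10,10)
E→slot 6; C→slot 2; D→slot 4; B→slot 9; I→slot 3; H→slot 5; J→slot 1; A→slot 10; K skipped; G skipped; F→slot 8.
Profit = 46 + 83 + 64 + 81 + 54 + 96 + 10 + 68 + 45 = 547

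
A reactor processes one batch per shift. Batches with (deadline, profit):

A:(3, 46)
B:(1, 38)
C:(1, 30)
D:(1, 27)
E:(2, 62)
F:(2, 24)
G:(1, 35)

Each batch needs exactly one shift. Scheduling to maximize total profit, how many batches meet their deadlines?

3

Sort by profit descending; place each in the latest free slot ≤ its deadline.
By profit: E(d2,62), A(d3,46), B(d1,38), G(d1,35), C(d1,30), D(d1,27), F(d2,24)
E→slot 2; A→slot 3; B→slot 1; G skipped; C skipped; D skipped; F skipped.
3 of 7 scheduled.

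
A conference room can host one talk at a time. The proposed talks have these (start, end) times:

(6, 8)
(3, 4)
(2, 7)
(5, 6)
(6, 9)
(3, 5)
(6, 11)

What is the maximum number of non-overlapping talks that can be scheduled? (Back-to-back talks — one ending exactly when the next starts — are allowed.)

3

Order by finish time; keep every interval that doesn't clash with the previous kept one.
By end time: (3,4), (3,5), (5,6), (2,7), (6,8), (6,9), (6,11).
Pick (3,4); next start ≥ 4 → (5,6); next start ≥ 6 → (6,8).
Selected 3 talks.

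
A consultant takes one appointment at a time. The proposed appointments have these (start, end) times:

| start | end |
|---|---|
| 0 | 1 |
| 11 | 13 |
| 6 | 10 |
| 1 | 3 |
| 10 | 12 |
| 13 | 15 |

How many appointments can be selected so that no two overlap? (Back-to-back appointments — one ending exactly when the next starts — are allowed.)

5

Sorted by end: (0,1)  (1,3)  (6,10)  (10,12)  (11,13)  (13,15)
take (0,1); take (1,3); take (6,10); take (10,12); skip (11,13); take (13,15).
Selected 5 appointments.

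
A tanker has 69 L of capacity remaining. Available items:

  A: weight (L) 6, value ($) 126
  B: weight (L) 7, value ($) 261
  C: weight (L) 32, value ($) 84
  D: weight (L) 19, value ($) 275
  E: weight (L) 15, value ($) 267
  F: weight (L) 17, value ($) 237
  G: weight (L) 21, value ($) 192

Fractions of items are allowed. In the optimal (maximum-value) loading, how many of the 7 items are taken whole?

5

Greedy by value/weight ratio, highest first.
Ratios (sorted): B 37.29, A 21.00, E 17.80, D 14.47, F 13.94, G 9.14, C 2.62
take B (7 @ 261); take A (6 @ 126); take E (15 @ 267); take D (19 @ 275); take F (17 @ 237); take 5/21 of G → 45.71. Capacity used 69/69.
5 item(s) taken whole; one partial (take 5/21 of G).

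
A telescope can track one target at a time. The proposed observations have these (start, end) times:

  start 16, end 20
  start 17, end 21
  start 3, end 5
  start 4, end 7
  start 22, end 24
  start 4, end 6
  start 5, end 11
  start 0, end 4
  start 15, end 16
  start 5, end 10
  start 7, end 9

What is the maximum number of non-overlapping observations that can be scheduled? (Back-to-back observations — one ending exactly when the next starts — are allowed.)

Order by finish time; keep every interval that doesn't clash with the previous kept one.
Sorted by end: (0,4)  (3,5)  (4,6)  (4,7)  (7,9)  (5,10)  (5,11)  (15,16)  (16,20)  (17,21)  (22,24)
take (0,4); skip (3,5); take (4,6); take (7,9); take (15,16); take (16,20); skip (17,21); take (22,24).
Selected 6 observations.

6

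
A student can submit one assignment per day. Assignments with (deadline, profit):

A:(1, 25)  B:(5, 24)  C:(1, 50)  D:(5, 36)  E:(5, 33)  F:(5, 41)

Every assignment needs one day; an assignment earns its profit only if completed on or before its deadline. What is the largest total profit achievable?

By profit: C(d1,50), F(d5,41), D(d5,36), E(d5,33), A(d1,25), B(d5,24)
C→slot 1; F→slot 5; D→slot 4; E→slot 3; A skipped; B→slot 2.
Profit = 50 + 24 + 33 + 36 + 41 = 184

184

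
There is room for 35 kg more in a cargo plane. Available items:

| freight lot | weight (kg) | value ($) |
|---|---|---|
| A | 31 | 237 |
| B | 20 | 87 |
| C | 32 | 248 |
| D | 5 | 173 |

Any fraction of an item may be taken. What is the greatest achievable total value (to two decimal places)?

Greedy by value/weight ratio, highest first.
Order: D (173/5=34.60) > C (248/32=7.75) > A (237/31=7.65) > B (87/20=4.35)
Fill: take D (5 @ 173) → take 30/32 of C → 232.50; 35/35 used.
Total value = 405.50

405.50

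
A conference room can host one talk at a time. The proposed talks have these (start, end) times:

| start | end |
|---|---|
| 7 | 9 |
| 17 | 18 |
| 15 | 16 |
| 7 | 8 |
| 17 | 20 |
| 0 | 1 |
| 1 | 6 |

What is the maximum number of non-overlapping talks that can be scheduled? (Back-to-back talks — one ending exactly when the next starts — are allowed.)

5

Sort by end time and greedily take each interval whose start is ≥ the last chosen end.
Sorted by end: (0,1)  (1,6)  (7,8)  (7,9)  (15,16)  (17,18)  (17,20)
take (0,1); take (1,6); take (7,8); take (15,16); take (17,18).
Selected 5 talks.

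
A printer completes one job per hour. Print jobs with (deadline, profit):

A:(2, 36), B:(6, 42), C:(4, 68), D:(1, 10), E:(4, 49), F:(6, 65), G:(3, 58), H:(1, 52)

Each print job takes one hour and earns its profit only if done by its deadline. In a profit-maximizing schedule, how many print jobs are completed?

6

By profit: C(d4,68), F(d6,65), G(d3,58), H(d1,52), E(d4,49), B(d6,42), A(d2,36), D(d1,10)
C→slot 4; F→slot 6; G→slot 3; H→slot 1; E→slot 2; B→slot 5; A skipped; D skipped.
6 of 8 scheduled.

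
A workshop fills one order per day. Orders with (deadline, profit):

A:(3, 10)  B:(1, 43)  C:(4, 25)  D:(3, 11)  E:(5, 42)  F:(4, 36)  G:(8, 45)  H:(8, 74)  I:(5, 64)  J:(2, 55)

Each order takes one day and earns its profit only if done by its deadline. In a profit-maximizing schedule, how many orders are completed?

7

Profit order: H=74 I=64 J=55 G=45 B=43 E=42 F=36 C=25 D=11 A=10
Assign: H→slot 8, I→slot 5, J→slot 2, G→slot 7, B→slot 1, E→slot 4, F→slot 3, C skipped, D skipped, A skipped.
Slots: [1:B] [2:J] [3:F] [4:E] [5:I] [7:G] [8:H]
7 of 10 scheduled.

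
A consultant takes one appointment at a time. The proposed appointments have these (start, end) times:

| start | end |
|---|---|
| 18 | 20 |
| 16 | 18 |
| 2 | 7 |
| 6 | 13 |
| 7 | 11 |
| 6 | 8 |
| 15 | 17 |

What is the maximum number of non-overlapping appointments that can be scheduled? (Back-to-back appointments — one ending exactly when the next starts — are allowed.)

By end time: (2,7), (6,8), (7,11), (6,13), (15,17), (16,18), (18,20).
Pick (2,7); next start ≥ 7 → (7,11); next start ≥ 11 → (15,17); next start ≥ 17 → (18,20).
Selected 4 appointments.

4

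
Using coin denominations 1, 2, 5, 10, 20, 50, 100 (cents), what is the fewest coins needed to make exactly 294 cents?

294 = 2×100 + 1×50 + 2×20 + 2×2
Total coins = 2 + 1 + 2 + 2 = 7

7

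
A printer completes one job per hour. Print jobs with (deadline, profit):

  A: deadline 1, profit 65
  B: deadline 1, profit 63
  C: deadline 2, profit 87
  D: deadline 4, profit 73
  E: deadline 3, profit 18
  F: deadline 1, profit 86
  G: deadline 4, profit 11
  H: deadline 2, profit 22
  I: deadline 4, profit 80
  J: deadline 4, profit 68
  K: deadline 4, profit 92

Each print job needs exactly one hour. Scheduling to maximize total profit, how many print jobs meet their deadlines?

4

Profit order: K=92 C=87 F=86 I=80 D=73 J=68 A=65 B=63 H=22 E=18 G=11
Assign: K→slot 4, C→slot 2, F→slot 1, I→slot 3, D skipped, J skipped, A skipped, B skipped, H skipped, E skipped, G skipped.
Slots: [1:F] [2:C] [3:I] [4:K]
4 of 11 scheduled.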